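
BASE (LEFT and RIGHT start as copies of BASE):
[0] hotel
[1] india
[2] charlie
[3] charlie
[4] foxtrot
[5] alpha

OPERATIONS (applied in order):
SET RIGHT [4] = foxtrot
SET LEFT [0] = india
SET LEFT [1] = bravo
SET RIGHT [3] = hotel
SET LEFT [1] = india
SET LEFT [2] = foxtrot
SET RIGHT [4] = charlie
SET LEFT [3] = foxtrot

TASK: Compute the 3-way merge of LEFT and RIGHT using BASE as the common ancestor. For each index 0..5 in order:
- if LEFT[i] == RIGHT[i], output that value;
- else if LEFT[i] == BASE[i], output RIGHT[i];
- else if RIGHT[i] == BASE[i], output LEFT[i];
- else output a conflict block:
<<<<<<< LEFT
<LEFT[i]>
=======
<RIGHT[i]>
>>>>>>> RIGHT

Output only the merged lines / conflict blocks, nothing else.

Answer: india
india
foxtrot
<<<<<<< LEFT
foxtrot
=======
hotel
>>>>>>> RIGHT
charlie
alpha

Derivation:
Final LEFT:  [india, india, foxtrot, foxtrot, foxtrot, alpha]
Final RIGHT: [hotel, india, charlie, hotel, charlie, alpha]
i=0: L=india, R=hotel=BASE -> take LEFT -> india
i=1: L=india R=india -> agree -> india
i=2: L=foxtrot, R=charlie=BASE -> take LEFT -> foxtrot
i=3: BASE=charlie L=foxtrot R=hotel all differ -> CONFLICT
i=4: L=foxtrot=BASE, R=charlie -> take RIGHT -> charlie
i=5: L=alpha R=alpha -> agree -> alpha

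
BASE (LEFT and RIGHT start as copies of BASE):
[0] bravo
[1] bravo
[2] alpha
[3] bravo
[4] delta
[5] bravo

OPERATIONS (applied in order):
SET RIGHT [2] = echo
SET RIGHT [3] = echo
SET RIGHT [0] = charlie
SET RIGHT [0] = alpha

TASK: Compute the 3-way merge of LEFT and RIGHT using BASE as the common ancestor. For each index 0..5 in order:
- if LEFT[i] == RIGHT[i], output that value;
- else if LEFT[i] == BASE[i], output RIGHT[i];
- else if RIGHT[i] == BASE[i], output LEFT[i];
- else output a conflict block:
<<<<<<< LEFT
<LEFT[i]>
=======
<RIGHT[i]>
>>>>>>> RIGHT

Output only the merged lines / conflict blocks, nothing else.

Answer: alpha
bravo
echo
echo
delta
bravo

Derivation:
Final LEFT:  [bravo, bravo, alpha, bravo, delta, bravo]
Final RIGHT: [alpha, bravo, echo, echo, delta, bravo]
i=0: L=bravo=BASE, R=alpha -> take RIGHT -> alpha
i=1: L=bravo R=bravo -> agree -> bravo
i=2: L=alpha=BASE, R=echo -> take RIGHT -> echo
i=3: L=bravo=BASE, R=echo -> take RIGHT -> echo
i=4: L=delta R=delta -> agree -> delta
i=5: L=bravo R=bravo -> agree -> bravo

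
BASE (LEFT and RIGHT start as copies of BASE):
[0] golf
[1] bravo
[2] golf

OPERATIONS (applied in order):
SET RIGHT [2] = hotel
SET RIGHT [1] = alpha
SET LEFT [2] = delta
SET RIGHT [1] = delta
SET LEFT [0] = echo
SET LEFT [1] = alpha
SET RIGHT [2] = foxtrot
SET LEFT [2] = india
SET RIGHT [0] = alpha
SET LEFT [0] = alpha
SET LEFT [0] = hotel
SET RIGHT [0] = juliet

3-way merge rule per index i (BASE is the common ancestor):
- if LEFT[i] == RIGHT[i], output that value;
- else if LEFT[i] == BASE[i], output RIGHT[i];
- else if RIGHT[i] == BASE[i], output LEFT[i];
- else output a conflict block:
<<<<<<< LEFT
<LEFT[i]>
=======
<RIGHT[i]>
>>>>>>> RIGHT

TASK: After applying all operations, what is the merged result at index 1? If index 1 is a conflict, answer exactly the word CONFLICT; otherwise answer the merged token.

Final LEFT:  [hotel, alpha, india]
Final RIGHT: [juliet, delta, foxtrot]
i=0: BASE=golf L=hotel R=juliet all differ -> CONFLICT
i=1: BASE=bravo L=alpha R=delta all differ -> CONFLICT
i=2: BASE=golf L=india R=foxtrot all differ -> CONFLICT
Index 1 -> CONFLICT

Answer: CONFLICT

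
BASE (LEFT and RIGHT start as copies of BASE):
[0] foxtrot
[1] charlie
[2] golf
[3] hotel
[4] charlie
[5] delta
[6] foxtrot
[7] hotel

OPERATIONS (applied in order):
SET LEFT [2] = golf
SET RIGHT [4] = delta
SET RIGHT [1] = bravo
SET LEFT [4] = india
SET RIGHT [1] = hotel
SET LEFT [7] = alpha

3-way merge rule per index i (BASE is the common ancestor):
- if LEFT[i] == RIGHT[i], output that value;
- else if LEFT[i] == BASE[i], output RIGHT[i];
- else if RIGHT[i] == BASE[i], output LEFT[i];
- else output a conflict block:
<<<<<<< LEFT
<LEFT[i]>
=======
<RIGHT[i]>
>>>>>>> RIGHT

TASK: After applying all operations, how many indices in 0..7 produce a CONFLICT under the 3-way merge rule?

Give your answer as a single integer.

Final LEFT:  [foxtrot, charlie, golf, hotel, india, delta, foxtrot, alpha]
Final RIGHT: [foxtrot, hotel, golf, hotel, delta, delta, foxtrot, hotel]
i=0: L=foxtrot R=foxtrot -> agree -> foxtrot
i=1: L=charlie=BASE, R=hotel -> take RIGHT -> hotel
i=2: L=golf R=golf -> agree -> golf
i=3: L=hotel R=hotel -> agree -> hotel
i=4: BASE=charlie L=india R=delta all differ -> CONFLICT
i=5: L=delta R=delta -> agree -> delta
i=6: L=foxtrot R=foxtrot -> agree -> foxtrot
i=7: L=alpha, R=hotel=BASE -> take LEFT -> alpha
Conflict count: 1

Answer: 1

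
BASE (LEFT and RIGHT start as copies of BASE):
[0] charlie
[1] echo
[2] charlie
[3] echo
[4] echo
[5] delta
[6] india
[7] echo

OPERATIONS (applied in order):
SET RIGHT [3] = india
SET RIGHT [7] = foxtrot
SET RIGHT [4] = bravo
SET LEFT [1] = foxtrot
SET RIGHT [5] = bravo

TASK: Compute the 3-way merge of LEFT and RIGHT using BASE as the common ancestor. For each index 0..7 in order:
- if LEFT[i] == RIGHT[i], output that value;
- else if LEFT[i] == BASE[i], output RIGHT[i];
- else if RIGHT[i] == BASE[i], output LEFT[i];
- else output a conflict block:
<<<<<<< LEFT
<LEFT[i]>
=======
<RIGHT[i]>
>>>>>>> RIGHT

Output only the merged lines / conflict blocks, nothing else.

Answer: charlie
foxtrot
charlie
india
bravo
bravo
india
foxtrot

Derivation:
Final LEFT:  [charlie, foxtrot, charlie, echo, echo, delta, india, echo]
Final RIGHT: [charlie, echo, charlie, india, bravo, bravo, india, foxtrot]
i=0: L=charlie R=charlie -> agree -> charlie
i=1: L=foxtrot, R=echo=BASE -> take LEFT -> foxtrot
i=2: L=charlie R=charlie -> agree -> charlie
i=3: L=echo=BASE, R=india -> take RIGHT -> india
i=4: L=echo=BASE, R=bravo -> take RIGHT -> bravo
i=5: L=delta=BASE, R=bravo -> take RIGHT -> bravo
i=6: L=india R=india -> agree -> india
i=7: L=echo=BASE, R=foxtrot -> take RIGHT -> foxtrot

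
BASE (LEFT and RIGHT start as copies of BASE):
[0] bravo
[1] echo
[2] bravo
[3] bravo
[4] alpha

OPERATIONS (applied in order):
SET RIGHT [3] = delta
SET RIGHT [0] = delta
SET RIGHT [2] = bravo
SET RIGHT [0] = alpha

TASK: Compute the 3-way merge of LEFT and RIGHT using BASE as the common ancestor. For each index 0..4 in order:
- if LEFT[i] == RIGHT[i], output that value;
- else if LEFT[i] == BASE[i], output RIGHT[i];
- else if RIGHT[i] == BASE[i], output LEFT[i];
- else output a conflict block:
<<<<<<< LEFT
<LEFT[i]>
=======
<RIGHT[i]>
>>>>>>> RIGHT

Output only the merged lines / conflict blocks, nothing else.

Answer: alpha
echo
bravo
delta
alpha

Derivation:
Final LEFT:  [bravo, echo, bravo, bravo, alpha]
Final RIGHT: [alpha, echo, bravo, delta, alpha]
i=0: L=bravo=BASE, R=alpha -> take RIGHT -> alpha
i=1: L=echo R=echo -> agree -> echo
i=2: L=bravo R=bravo -> agree -> bravo
i=3: L=bravo=BASE, R=delta -> take RIGHT -> delta
i=4: L=alpha R=alpha -> agree -> alpha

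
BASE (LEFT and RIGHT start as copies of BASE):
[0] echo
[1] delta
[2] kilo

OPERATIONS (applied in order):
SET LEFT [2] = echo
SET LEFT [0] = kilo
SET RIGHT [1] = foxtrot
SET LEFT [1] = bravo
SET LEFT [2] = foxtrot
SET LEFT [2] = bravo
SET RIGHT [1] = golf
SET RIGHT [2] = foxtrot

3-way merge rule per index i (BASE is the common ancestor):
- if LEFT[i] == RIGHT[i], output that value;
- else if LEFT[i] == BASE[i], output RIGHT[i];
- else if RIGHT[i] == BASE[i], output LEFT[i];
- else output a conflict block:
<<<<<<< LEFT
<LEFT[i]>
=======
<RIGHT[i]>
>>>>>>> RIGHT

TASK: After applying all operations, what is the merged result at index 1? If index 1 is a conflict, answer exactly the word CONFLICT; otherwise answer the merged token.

Answer: CONFLICT

Derivation:
Final LEFT:  [kilo, bravo, bravo]
Final RIGHT: [echo, golf, foxtrot]
i=0: L=kilo, R=echo=BASE -> take LEFT -> kilo
i=1: BASE=delta L=bravo R=golf all differ -> CONFLICT
i=2: BASE=kilo L=bravo R=foxtrot all differ -> CONFLICT
Index 1 -> CONFLICT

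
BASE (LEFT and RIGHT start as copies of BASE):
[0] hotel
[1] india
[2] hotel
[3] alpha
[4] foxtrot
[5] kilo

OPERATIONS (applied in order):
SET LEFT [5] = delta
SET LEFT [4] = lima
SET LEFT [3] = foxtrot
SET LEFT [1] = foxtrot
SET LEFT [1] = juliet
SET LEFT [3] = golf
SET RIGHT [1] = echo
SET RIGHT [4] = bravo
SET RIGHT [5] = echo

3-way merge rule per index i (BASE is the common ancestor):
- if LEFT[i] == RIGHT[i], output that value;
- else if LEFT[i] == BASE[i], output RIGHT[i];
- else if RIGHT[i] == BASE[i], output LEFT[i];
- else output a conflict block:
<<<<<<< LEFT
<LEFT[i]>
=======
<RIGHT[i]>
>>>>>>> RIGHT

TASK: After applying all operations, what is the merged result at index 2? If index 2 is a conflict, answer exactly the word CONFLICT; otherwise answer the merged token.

Final LEFT:  [hotel, juliet, hotel, golf, lima, delta]
Final RIGHT: [hotel, echo, hotel, alpha, bravo, echo]
i=0: L=hotel R=hotel -> agree -> hotel
i=1: BASE=india L=juliet R=echo all differ -> CONFLICT
i=2: L=hotel R=hotel -> agree -> hotel
i=3: L=golf, R=alpha=BASE -> take LEFT -> golf
i=4: BASE=foxtrot L=lima R=bravo all differ -> CONFLICT
i=5: BASE=kilo L=delta R=echo all differ -> CONFLICT
Index 2 -> hotel

Answer: hotel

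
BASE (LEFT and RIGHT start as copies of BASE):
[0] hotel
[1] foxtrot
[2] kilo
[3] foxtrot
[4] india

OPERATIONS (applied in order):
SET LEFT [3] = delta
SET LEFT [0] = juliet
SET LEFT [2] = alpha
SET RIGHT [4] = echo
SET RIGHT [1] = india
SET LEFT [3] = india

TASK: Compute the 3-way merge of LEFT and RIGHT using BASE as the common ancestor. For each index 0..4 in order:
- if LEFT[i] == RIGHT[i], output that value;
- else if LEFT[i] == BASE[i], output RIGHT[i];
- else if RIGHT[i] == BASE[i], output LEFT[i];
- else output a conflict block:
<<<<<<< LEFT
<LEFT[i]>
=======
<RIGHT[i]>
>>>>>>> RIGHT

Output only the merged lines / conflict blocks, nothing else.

Final LEFT:  [juliet, foxtrot, alpha, india, india]
Final RIGHT: [hotel, india, kilo, foxtrot, echo]
i=0: L=juliet, R=hotel=BASE -> take LEFT -> juliet
i=1: L=foxtrot=BASE, R=india -> take RIGHT -> india
i=2: L=alpha, R=kilo=BASE -> take LEFT -> alpha
i=3: L=india, R=foxtrot=BASE -> take LEFT -> india
i=4: L=india=BASE, R=echo -> take RIGHT -> echo

Answer: juliet
india
alpha
india
echo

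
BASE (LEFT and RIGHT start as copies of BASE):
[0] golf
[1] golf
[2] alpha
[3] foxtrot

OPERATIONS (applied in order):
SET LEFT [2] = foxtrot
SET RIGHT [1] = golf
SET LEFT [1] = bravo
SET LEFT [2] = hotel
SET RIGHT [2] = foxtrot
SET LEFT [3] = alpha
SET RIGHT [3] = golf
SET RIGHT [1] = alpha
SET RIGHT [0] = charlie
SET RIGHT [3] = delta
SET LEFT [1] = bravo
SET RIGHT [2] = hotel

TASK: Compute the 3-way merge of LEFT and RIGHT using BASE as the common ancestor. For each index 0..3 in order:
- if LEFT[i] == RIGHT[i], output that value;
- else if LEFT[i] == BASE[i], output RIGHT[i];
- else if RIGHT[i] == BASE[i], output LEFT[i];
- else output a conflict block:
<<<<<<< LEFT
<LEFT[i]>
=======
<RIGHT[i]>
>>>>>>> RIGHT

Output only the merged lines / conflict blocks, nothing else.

Final LEFT:  [golf, bravo, hotel, alpha]
Final RIGHT: [charlie, alpha, hotel, delta]
i=0: L=golf=BASE, R=charlie -> take RIGHT -> charlie
i=1: BASE=golf L=bravo R=alpha all differ -> CONFLICT
i=2: L=hotel R=hotel -> agree -> hotel
i=3: BASE=foxtrot L=alpha R=delta all differ -> CONFLICT

Answer: charlie
<<<<<<< LEFT
bravo
=======
alpha
>>>>>>> RIGHT
hotel
<<<<<<< LEFT
alpha
=======
delta
>>>>>>> RIGHT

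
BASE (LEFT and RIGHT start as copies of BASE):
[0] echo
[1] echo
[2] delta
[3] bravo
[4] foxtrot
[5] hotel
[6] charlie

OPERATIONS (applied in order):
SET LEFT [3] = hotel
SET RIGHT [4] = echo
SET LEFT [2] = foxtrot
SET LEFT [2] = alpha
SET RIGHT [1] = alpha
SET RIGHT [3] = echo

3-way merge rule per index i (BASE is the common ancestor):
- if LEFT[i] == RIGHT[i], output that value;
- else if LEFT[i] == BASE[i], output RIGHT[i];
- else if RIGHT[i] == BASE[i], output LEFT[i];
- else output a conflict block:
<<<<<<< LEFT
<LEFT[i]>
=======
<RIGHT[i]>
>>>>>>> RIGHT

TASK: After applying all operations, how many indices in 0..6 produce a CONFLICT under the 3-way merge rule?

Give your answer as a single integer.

Answer: 1

Derivation:
Final LEFT:  [echo, echo, alpha, hotel, foxtrot, hotel, charlie]
Final RIGHT: [echo, alpha, delta, echo, echo, hotel, charlie]
i=0: L=echo R=echo -> agree -> echo
i=1: L=echo=BASE, R=alpha -> take RIGHT -> alpha
i=2: L=alpha, R=delta=BASE -> take LEFT -> alpha
i=3: BASE=bravo L=hotel R=echo all differ -> CONFLICT
i=4: L=foxtrot=BASE, R=echo -> take RIGHT -> echo
i=5: L=hotel R=hotel -> agree -> hotel
i=6: L=charlie R=charlie -> agree -> charlie
Conflict count: 1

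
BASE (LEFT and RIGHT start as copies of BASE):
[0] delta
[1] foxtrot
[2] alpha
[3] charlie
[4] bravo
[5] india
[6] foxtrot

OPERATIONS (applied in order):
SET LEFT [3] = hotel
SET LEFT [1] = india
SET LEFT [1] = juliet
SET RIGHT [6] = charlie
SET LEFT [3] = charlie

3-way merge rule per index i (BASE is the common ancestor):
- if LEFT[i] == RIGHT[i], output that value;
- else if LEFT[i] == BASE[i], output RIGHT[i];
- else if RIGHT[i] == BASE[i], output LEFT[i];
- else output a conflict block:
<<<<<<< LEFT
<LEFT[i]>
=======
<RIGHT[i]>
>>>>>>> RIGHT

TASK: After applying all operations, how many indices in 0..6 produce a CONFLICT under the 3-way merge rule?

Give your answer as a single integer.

Final LEFT:  [delta, juliet, alpha, charlie, bravo, india, foxtrot]
Final RIGHT: [delta, foxtrot, alpha, charlie, bravo, india, charlie]
i=0: L=delta R=delta -> agree -> delta
i=1: L=juliet, R=foxtrot=BASE -> take LEFT -> juliet
i=2: L=alpha R=alpha -> agree -> alpha
i=3: L=charlie R=charlie -> agree -> charlie
i=4: L=bravo R=bravo -> agree -> bravo
i=5: L=india R=india -> agree -> india
i=6: L=foxtrot=BASE, R=charlie -> take RIGHT -> charlie
Conflict count: 0

Answer: 0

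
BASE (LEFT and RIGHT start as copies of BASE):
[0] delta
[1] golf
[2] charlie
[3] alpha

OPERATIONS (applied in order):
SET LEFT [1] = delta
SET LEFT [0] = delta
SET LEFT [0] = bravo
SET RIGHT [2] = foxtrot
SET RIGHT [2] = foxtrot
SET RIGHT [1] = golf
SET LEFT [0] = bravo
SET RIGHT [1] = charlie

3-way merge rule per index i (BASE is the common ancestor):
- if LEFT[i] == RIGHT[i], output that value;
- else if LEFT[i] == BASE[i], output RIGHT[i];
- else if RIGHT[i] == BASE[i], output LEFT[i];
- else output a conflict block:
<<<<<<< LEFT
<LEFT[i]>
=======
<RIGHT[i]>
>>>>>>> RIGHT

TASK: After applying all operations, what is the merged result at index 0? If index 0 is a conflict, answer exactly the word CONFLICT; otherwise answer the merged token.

Final LEFT:  [bravo, delta, charlie, alpha]
Final RIGHT: [delta, charlie, foxtrot, alpha]
i=0: L=bravo, R=delta=BASE -> take LEFT -> bravo
i=1: BASE=golf L=delta R=charlie all differ -> CONFLICT
i=2: L=charlie=BASE, R=foxtrot -> take RIGHT -> foxtrot
i=3: L=alpha R=alpha -> agree -> alpha
Index 0 -> bravo

Answer: bravo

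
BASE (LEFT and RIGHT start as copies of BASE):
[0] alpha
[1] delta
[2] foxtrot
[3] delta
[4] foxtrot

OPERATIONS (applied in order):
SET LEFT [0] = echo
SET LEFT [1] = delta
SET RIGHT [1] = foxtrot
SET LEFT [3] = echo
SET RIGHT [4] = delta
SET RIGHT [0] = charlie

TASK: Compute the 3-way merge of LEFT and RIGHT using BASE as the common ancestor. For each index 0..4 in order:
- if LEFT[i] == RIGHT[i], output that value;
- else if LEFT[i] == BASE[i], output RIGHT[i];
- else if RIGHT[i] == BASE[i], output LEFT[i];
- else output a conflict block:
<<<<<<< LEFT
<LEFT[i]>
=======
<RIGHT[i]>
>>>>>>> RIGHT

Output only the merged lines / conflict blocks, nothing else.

Answer: <<<<<<< LEFT
echo
=======
charlie
>>>>>>> RIGHT
foxtrot
foxtrot
echo
delta

Derivation:
Final LEFT:  [echo, delta, foxtrot, echo, foxtrot]
Final RIGHT: [charlie, foxtrot, foxtrot, delta, delta]
i=0: BASE=alpha L=echo R=charlie all differ -> CONFLICT
i=1: L=delta=BASE, R=foxtrot -> take RIGHT -> foxtrot
i=2: L=foxtrot R=foxtrot -> agree -> foxtrot
i=3: L=echo, R=delta=BASE -> take LEFT -> echo
i=4: L=foxtrot=BASE, R=delta -> take RIGHT -> delta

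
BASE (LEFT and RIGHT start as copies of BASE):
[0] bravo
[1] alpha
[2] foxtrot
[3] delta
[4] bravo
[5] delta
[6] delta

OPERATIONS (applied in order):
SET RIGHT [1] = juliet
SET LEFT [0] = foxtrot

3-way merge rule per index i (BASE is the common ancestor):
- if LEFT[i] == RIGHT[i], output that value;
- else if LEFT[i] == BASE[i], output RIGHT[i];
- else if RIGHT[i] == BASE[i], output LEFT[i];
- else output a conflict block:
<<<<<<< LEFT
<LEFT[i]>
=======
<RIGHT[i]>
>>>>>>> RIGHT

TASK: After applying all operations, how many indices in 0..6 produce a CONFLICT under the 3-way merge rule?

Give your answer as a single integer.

Answer: 0

Derivation:
Final LEFT:  [foxtrot, alpha, foxtrot, delta, bravo, delta, delta]
Final RIGHT: [bravo, juliet, foxtrot, delta, bravo, delta, delta]
i=0: L=foxtrot, R=bravo=BASE -> take LEFT -> foxtrot
i=1: L=alpha=BASE, R=juliet -> take RIGHT -> juliet
i=2: L=foxtrot R=foxtrot -> agree -> foxtrot
i=3: L=delta R=delta -> agree -> delta
i=4: L=bravo R=bravo -> agree -> bravo
i=5: L=delta R=delta -> agree -> delta
i=6: L=delta R=delta -> agree -> delta
Conflict count: 0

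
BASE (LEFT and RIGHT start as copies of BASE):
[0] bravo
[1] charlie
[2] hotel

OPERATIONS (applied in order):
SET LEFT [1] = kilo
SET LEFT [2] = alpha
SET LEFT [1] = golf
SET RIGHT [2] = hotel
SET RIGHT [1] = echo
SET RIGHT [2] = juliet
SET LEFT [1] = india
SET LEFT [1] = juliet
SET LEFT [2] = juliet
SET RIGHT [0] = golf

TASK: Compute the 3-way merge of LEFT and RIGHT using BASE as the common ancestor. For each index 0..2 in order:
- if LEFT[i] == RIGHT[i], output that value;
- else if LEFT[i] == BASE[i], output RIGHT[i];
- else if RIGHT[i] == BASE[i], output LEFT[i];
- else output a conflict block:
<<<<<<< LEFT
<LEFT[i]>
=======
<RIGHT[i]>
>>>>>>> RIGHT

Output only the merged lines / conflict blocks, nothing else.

Answer: golf
<<<<<<< LEFT
juliet
=======
echo
>>>>>>> RIGHT
juliet

Derivation:
Final LEFT:  [bravo, juliet, juliet]
Final RIGHT: [golf, echo, juliet]
i=0: L=bravo=BASE, R=golf -> take RIGHT -> golf
i=1: BASE=charlie L=juliet R=echo all differ -> CONFLICT
i=2: L=juliet R=juliet -> agree -> juliet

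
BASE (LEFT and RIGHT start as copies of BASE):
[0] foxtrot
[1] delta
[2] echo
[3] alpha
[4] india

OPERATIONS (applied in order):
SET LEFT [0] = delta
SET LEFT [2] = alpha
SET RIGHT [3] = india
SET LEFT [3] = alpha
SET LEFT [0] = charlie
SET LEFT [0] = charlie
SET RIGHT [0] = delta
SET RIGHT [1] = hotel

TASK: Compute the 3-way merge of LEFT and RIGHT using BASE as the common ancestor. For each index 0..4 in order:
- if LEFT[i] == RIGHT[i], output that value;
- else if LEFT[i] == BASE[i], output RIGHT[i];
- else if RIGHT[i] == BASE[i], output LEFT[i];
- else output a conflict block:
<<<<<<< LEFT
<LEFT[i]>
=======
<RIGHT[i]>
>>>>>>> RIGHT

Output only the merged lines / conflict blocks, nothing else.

Answer: <<<<<<< LEFT
charlie
=======
delta
>>>>>>> RIGHT
hotel
alpha
india
india

Derivation:
Final LEFT:  [charlie, delta, alpha, alpha, india]
Final RIGHT: [delta, hotel, echo, india, india]
i=0: BASE=foxtrot L=charlie R=delta all differ -> CONFLICT
i=1: L=delta=BASE, R=hotel -> take RIGHT -> hotel
i=2: L=alpha, R=echo=BASE -> take LEFT -> alpha
i=3: L=alpha=BASE, R=india -> take RIGHT -> india
i=4: L=india R=india -> agree -> india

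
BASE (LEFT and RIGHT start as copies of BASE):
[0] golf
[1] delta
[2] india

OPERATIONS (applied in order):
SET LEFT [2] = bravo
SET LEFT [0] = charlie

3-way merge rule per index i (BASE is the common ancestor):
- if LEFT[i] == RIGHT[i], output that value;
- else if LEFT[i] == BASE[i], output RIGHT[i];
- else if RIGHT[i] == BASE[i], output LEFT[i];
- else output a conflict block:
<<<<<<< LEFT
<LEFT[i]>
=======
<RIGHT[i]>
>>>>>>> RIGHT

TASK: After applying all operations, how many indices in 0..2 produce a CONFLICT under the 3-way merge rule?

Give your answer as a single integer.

Answer: 0

Derivation:
Final LEFT:  [charlie, delta, bravo]
Final RIGHT: [golf, delta, india]
i=0: L=charlie, R=golf=BASE -> take LEFT -> charlie
i=1: L=delta R=delta -> agree -> delta
i=2: L=bravo, R=india=BASE -> take LEFT -> bravo
Conflict count: 0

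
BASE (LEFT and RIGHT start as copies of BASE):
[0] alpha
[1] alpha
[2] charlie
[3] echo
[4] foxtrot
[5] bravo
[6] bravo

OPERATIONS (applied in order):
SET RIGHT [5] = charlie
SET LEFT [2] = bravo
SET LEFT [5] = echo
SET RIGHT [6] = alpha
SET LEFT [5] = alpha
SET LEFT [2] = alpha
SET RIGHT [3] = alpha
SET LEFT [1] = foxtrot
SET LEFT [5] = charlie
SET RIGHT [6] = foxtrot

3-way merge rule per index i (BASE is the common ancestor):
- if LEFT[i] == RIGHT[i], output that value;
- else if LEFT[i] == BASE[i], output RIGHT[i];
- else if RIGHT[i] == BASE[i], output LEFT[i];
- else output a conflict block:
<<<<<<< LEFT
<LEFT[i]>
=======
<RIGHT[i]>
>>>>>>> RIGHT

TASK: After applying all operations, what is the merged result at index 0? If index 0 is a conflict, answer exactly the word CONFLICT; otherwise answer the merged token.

Final LEFT:  [alpha, foxtrot, alpha, echo, foxtrot, charlie, bravo]
Final RIGHT: [alpha, alpha, charlie, alpha, foxtrot, charlie, foxtrot]
i=0: L=alpha R=alpha -> agree -> alpha
i=1: L=foxtrot, R=alpha=BASE -> take LEFT -> foxtrot
i=2: L=alpha, R=charlie=BASE -> take LEFT -> alpha
i=3: L=echo=BASE, R=alpha -> take RIGHT -> alpha
i=4: L=foxtrot R=foxtrot -> agree -> foxtrot
i=5: L=charlie R=charlie -> agree -> charlie
i=6: L=bravo=BASE, R=foxtrot -> take RIGHT -> foxtrot
Index 0 -> alpha

Answer: alpha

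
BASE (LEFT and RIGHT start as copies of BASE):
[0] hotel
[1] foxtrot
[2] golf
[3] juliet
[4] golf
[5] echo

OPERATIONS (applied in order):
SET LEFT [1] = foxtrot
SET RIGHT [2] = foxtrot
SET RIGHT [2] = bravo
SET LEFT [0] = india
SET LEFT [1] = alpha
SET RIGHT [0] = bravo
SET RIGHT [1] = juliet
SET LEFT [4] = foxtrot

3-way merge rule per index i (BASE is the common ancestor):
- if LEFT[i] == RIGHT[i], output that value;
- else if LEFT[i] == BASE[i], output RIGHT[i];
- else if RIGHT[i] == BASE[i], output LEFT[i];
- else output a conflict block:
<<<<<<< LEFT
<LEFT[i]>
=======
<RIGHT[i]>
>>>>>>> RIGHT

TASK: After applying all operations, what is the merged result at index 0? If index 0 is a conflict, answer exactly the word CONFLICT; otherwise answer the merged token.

Answer: CONFLICT

Derivation:
Final LEFT:  [india, alpha, golf, juliet, foxtrot, echo]
Final RIGHT: [bravo, juliet, bravo, juliet, golf, echo]
i=0: BASE=hotel L=india R=bravo all differ -> CONFLICT
i=1: BASE=foxtrot L=alpha R=juliet all differ -> CONFLICT
i=2: L=golf=BASE, R=bravo -> take RIGHT -> bravo
i=3: L=juliet R=juliet -> agree -> juliet
i=4: L=foxtrot, R=golf=BASE -> take LEFT -> foxtrot
i=5: L=echo R=echo -> agree -> echo
Index 0 -> CONFLICT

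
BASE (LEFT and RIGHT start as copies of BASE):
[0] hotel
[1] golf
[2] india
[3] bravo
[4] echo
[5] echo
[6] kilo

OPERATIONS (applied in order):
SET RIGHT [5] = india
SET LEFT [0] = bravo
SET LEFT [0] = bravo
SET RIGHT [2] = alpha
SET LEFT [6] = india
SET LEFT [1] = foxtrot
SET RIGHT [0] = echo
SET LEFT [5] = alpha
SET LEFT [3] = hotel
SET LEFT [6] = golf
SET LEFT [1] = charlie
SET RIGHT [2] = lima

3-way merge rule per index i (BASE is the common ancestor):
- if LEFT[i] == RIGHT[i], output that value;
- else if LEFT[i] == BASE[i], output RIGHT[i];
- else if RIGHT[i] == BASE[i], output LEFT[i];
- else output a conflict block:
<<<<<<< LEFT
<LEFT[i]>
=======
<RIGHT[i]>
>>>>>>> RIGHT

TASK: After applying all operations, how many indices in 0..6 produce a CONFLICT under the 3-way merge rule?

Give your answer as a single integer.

Final LEFT:  [bravo, charlie, india, hotel, echo, alpha, golf]
Final RIGHT: [echo, golf, lima, bravo, echo, india, kilo]
i=0: BASE=hotel L=bravo R=echo all differ -> CONFLICT
i=1: L=charlie, R=golf=BASE -> take LEFT -> charlie
i=2: L=india=BASE, R=lima -> take RIGHT -> lima
i=3: L=hotel, R=bravo=BASE -> take LEFT -> hotel
i=4: L=echo R=echo -> agree -> echo
i=5: BASE=echo L=alpha R=india all differ -> CONFLICT
i=6: L=golf, R=kilo=BASE -> take LEFT -> golf
Conflict count: 2

Answer: 2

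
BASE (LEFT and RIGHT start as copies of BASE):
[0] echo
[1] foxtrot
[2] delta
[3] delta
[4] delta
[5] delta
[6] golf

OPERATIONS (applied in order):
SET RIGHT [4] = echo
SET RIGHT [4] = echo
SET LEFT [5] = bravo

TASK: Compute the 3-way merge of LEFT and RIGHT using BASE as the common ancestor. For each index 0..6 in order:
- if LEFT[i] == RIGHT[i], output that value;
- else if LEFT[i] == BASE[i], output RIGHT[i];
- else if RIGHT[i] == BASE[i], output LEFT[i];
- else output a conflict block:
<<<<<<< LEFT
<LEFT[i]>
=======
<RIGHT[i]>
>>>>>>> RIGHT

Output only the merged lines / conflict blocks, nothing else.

Final LEFT:  [echo, foxtrot, delta, delta, delta, bravo, golf]
Final RIGHT: [echo, foxtrot, delta, delta, echo, delta, golf]
i=0: L=echo R=echo -> agree -> echo
i=1: L=foxtrot R=foxtrot -> agree -> foxtrot
i=2: L=delta R=delta -> agree -> delta
i=3: L=delta R=delta -> agree -> delta
i=4: L=delta=BASE, R=echo -> take RIGHT -> echo
i=5: L=bravo, R=delta=BASE -> take LEFT -> bravo
i=6: L=golf R=golf -> agree -> golf

Answer: echo
foxtrot
delta
delta
echo
bravo
golf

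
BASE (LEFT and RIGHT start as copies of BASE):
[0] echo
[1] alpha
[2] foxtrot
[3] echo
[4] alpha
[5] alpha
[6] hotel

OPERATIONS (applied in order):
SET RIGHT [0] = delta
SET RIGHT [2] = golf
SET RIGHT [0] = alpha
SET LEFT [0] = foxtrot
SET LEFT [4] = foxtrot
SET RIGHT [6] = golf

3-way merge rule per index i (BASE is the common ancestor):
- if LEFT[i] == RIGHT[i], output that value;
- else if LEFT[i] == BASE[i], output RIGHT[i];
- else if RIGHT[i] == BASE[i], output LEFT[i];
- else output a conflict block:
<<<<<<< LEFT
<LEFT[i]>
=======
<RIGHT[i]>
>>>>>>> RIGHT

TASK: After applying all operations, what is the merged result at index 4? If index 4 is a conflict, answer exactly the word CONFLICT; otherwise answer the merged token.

Final LEFT:  [foxtrot, alpha, foxtrot, echo, foxtrot, alpha, hotel]
Final RIGHT: [alpha, alpha, golf, echo, alpha, alpha, golf]
i=0: BASE=echo L=foxtrot R=alpha all differ -> CONFLICT
i=1: L=alpha R=alpha -> agree -> alpha
i=2: L=foxtrot=BASE, R=golf -> take RIGHT -> golf
i=3: L=echo R=echo -> agree -> echo
i=4: L=foxtrot, R=alpha=BASE -> take LEFT -> foxtrot
i=5: L=alpha R=alpha -> agree -> alpha
i=6: L=hotel=BASE, R=golf -> take RIGHT -> golf
Index 4 -> foxtrot

Answer: foxtrot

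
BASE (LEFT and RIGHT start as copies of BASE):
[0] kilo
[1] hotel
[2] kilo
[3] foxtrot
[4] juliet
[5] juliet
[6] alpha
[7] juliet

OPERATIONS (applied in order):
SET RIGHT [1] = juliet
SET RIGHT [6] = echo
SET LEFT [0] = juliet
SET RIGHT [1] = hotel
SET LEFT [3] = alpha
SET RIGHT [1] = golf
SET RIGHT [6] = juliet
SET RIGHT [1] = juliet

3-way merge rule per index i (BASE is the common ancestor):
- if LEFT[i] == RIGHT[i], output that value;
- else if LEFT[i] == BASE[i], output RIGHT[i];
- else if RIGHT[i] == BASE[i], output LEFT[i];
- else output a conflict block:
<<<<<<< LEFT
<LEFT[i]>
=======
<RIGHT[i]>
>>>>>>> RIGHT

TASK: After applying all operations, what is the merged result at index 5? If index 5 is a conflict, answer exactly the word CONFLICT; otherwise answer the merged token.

Final LEFT:  [juliet, hotel, kilo, alpha, juliet, juliet, alpha, juliet]
Final RIGHT: [kilo, juliet, kilo, foxtrot, juliet, juliet, juliet, juliet]
i=0: L=juliet, R=kilo=BASE -> take LEFT -> juliet
i=1: L=hotel=BASE, R=juliet -> take RIGHT -> juliet
i=2: L=kilo R=kilo -> agree -> kilo
i=3: L=alpha, R=foxtrot=BASE -> take LEFT -> alpha
i=4: L=juliet R=juliet -> agree -> juliet
i=5: L=juliet R=juliet -> agree -> juliet
i=6: L=alpha=BASE, R=juliet -> take RIGHT -> juliet
i=7: L=juliet R=juliet -> agree -> juliet
Index 5 -> juliet

Answer: juliet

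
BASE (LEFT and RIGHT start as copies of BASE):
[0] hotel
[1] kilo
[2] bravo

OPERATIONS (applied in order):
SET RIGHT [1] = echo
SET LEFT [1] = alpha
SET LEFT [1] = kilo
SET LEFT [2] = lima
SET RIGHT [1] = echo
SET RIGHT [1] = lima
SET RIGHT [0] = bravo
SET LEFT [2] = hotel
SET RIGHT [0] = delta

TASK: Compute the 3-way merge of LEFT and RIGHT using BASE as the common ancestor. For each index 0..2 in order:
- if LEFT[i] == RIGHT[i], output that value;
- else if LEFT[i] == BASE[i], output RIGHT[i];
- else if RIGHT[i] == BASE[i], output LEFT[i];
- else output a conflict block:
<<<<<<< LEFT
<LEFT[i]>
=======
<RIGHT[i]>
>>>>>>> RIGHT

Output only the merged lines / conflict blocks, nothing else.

Answer: delta
lima
hotel

Derivation:
Final LEFT:  [hotel, kilo, hotel]
Final RIGHT: [delta, lima, bravo]
i=0: L=hotel=BASE, R=delta -> take RIGHT -> delta
i=1: L=kilo=BASE, R=lima -> take RIGHT -> lima
i=2: L=hotel, R=bravo=BASE -> take LEFT -> hotel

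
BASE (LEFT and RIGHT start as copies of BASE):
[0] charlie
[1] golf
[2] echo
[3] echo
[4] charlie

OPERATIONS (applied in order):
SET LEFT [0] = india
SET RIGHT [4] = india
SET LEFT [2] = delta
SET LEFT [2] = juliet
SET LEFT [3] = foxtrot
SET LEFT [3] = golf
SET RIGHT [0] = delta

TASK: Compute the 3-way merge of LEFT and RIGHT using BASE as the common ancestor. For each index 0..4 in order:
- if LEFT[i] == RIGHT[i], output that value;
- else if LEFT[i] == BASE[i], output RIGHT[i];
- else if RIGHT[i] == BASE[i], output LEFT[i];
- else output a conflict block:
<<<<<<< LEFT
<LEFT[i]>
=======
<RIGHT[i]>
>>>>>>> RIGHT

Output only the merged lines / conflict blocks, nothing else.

Final LEFT:  [india, golf, juliet, golf, charlie]
Final RIGHT: [delta, golf, echo, echo, india]
i=0: BASE=charlie L=india R=delta all differ -> CONFLICT
i=1: L=golf R=golf -> agree -> golf
i=2: L=juliet, R=echo=BASE -> take LEFT -> juliet
i=3: L=golf, R=echo=BASE -> take LEFT -> golf
i=4: L=charlie=BASE, R=india -> take RIGHT -> india

Answer: <<<<<<< LEFT
india
=======
delta
>>>>>>> RIGHT
golf
juliet
golf
india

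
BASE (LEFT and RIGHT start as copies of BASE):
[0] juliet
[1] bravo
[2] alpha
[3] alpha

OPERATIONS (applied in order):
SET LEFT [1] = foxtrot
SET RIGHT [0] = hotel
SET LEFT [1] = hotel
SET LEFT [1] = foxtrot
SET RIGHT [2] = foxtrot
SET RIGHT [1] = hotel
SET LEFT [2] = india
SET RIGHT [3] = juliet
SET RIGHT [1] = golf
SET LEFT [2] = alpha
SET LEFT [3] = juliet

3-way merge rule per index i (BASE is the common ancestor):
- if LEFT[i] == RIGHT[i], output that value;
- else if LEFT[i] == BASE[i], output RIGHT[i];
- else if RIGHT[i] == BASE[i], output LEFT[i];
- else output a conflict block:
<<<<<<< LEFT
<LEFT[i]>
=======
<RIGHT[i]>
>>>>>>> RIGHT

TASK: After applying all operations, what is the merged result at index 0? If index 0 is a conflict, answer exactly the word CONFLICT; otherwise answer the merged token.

Final LEFT:  [juliet, foxtrot, alpha, juliet]
Final RIGHT: [hotel, golf, foxtrot, juliet]
i=0: L=juliet=BASE, R=hotel -> take RIGHT -> hotel
i=1: BASE=bravo L=foxtrot R=golf all differ -> CONFLICT
i=2: L=alpha=BASE, R=foxtrot -> take RIGHT -> foxtrot
i=3: L=juliet R=juliet -> agree -> juliet
Index 0 -> hotel

Answer: hotel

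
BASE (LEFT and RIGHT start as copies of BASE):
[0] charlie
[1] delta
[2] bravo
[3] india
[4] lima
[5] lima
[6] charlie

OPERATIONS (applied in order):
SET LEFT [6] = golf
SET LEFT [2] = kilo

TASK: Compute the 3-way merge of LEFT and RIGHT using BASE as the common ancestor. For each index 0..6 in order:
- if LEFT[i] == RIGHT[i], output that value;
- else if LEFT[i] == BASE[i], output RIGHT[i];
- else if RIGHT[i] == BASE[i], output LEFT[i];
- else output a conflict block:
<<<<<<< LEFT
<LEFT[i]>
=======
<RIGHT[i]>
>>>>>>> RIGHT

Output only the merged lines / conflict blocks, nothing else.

Answer: charlie
delta
kilo
india
lima
lima
golf

Derivation:
Final LEFT:  [charlie, delta, kilo, india, lima, lima, golf]
Final RIGHT: [charlie, delta, bravo, india, lima, lima, charlie]
i=0: L=charlie R=charlie -> agree -> charlie
i=1: L=delta R=delta -> agree -> delta
i=2: L=kilo, R=bravo=BASE -> take LEFT -> kilo
i=3: L=india R=india -> agree -> india
i=4: L=lima R=lima -> agree -> lima
i=5: L=lima R=lima -> agree -> lima
i=6: L=golf, R=charlie=BASE -> take LEFT -> golf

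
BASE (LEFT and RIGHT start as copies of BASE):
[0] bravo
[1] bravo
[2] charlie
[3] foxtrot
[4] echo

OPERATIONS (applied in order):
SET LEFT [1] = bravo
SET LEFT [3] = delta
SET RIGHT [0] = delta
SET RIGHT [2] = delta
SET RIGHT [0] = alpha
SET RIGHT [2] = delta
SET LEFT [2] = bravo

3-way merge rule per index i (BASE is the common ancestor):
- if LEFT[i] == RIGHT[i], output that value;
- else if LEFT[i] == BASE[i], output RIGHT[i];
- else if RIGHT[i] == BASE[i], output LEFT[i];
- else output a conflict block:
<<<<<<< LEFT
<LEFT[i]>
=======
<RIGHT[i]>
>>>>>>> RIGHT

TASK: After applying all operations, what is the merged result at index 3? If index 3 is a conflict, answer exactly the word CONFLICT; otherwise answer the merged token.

Final LEFT:  [bravo, bravo, bravo, delta, echo]
Final RIGHT: [alpha, bravo, delta, foxtrot, echo]
i=0: L=bravo=BASE, R=alpha -> take RIGHT -> alpha
i=1: L=bravo R=bravo -> agree -> bravo
i=2: BASE=charlie L=bravo R=delta all differ -> CONFLICT
i=3: L=delta, R=foxtrot=BASE -> take LEFT -> delta
i=4: L=echo R=echo -> agree -> echo
Index 3 -> delta

Answer: delta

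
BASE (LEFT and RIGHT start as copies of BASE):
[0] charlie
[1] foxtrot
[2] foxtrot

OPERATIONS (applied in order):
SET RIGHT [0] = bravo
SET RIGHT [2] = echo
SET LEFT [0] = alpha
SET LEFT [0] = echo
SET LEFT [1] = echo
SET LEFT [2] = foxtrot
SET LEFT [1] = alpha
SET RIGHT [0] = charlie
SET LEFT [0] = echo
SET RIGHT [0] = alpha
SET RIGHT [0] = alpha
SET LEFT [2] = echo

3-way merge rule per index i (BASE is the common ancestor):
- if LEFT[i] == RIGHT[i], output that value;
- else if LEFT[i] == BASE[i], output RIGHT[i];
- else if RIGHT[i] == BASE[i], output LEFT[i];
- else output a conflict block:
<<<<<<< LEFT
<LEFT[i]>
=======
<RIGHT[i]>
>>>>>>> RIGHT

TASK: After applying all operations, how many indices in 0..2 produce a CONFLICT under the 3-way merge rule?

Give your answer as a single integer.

Final LEFT:  [echo, alpha, echo]
Final RIGHT: [alpha, foxtrot, echo]
i=0: BASE=charlie L=echo R=alpha all differ -> CONFLICT
i=1: L=alpha, R=foxtrot=BASE -> take LEFT -> alpha
i=2: L=echo R=echo -> agree -> echo
Conflict count: 1

Answer: 1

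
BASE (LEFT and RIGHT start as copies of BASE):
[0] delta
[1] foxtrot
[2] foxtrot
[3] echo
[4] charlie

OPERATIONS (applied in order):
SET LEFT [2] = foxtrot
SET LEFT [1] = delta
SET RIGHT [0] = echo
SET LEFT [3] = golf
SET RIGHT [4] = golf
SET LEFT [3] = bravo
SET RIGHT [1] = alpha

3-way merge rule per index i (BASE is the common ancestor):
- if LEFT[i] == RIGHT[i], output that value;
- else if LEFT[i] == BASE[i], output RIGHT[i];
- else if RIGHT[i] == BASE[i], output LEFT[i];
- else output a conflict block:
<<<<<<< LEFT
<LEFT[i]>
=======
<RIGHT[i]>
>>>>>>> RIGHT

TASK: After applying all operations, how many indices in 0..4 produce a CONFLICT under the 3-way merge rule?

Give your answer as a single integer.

Answer: 1

Derivation:
Final LEFT:  [delta, delta, foxtrot, bravo, charlie]
Final RIGHT: [echo, alpha, foxtrot, echo, golf]
i=0: L=delta=BASE, R=echo -> take RIGHT -> echo
i=1: BASE=foxtrot L=delta R=alpha all differ -> CONFLICT
i=2: L=foxtrot R=foxtrot -> agree -> foxtrot
i=3: L=bravo, R=echo=BASE -> take LEFT -> bravo
i=4: L=charlie=BASE, R=golf -> take RIGHT -> golf
Conflict count: 1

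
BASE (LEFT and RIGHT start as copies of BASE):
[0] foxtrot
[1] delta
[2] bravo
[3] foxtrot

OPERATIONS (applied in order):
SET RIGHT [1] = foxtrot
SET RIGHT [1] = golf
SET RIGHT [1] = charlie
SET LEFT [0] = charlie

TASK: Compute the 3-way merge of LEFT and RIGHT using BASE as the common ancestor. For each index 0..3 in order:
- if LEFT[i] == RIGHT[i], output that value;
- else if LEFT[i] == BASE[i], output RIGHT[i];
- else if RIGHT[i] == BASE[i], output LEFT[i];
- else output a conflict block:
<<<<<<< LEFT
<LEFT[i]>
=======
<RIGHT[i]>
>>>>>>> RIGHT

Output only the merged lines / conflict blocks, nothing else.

Answer: charlie
charlie
bravo
foxtrot

Derivation:
Final LEFT:  [charlie, delta, bravo, foxtrot]
Final RIGHT: [foxtrot, charlie, bravo, foxtrot]
i=0: L=charlie, R=foxtrot=BASE -> take LEFT -> charlie
i=1: L=delta=BASE, R=charlie -> take RIGHT -> charlie
i=2: L=bravo R=bravo -> agree -> bravo
i=3: L=foxtrot R=foxtrot -> agree -> foxtrot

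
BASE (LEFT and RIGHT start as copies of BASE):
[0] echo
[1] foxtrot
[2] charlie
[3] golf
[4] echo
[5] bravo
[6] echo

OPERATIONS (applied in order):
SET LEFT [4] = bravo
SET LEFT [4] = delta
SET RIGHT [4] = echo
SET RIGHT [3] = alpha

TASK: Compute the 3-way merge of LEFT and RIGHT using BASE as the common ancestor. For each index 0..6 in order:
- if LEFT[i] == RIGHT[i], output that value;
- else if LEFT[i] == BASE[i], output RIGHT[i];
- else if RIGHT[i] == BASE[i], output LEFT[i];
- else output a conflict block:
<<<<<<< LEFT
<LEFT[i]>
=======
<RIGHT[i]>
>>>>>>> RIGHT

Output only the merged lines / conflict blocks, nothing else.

Final LEFT:  [echo, foxtrot, charlie, golf, delta, bravo, echo]
Final RIGHT: [echo, foxtrot, charlie, alpha, echo, bravo, echo]
i=0: L=echo R=echo -> agree -> echo
i=1: L=foxtrot R=foxtrot -> agree -> foxtrot
i=2: L=charlie R=charlie -> agree -> charlie
i=3: L=golf=BASE, R=alpha -> take RIGHT -> alpha
i=4: L=delta, R=echo=BASE -> take LEFT -> delta
i=5: L=bravo R=bravo -> agree -> bravo
i=6: L=echo R=echo -> agree -> echo

Answer: echo
foxtrot
charlie
alpha
delta
bravo
echo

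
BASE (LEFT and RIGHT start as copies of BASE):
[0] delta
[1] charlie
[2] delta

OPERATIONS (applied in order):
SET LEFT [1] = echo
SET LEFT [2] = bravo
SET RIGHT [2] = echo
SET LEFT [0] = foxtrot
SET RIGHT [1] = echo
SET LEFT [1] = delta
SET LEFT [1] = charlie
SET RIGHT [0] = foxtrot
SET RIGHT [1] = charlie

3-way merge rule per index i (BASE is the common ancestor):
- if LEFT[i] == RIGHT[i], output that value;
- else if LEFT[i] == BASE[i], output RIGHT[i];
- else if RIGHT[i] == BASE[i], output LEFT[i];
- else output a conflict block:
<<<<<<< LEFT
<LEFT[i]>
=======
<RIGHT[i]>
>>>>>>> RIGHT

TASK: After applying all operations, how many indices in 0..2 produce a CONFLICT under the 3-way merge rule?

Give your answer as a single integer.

Answer: 1

Derivation:
Final LEFT:  [foxtrot, charlie, bravo]
Final RIGHT: [foxtrot, charlie, echo]
i=0: L=foxtrot R=foxtrot -> agree -> foxtrot
i=1: L=charlie R=charlie -> agree -> charlie
i=2: BASE=delta L=bravo R=echo all differ -> CONFLICT
Conflict count: 1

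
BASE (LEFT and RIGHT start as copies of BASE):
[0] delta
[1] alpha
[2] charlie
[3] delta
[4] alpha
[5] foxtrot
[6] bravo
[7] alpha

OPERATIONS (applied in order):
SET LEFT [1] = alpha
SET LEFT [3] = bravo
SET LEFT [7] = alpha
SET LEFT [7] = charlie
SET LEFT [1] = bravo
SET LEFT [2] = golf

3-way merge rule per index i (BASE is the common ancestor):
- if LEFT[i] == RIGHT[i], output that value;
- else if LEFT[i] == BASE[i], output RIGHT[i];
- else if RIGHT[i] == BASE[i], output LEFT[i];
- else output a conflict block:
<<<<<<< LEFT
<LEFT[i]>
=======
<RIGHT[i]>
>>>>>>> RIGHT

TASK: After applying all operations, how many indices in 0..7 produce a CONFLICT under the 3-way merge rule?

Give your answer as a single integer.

Final LEFT:  [delta, bravo, golf, bravo, alpha, foxtrot, bravo, charlie]
Final RIGHT: [delta, alpha, charlie, delta, alpha, foxtrot, bravo, alpha]
i=0: L=delta R=delta -> agree -> delta
i=1: L=bravo, R=alpha=BASE -> take LEFT -> bravo
i=2: L=golf, R=charlie=BASE -> take LEFT -> golf
i=3: L=bravo, R=delta=BASE -> take LEFT -> bravo
i=4: L=alpha R=alpha -> agree -> alpha
i=5: L=foxtrot R=foxtrot -> agree -> foxtrot
i=6: L=bravo R=bravo -> agree -> bravo
i=7: L=charlie, R=alpha=BASE -> take LEFT -> charlie
Conflict count: 0

Answer: 0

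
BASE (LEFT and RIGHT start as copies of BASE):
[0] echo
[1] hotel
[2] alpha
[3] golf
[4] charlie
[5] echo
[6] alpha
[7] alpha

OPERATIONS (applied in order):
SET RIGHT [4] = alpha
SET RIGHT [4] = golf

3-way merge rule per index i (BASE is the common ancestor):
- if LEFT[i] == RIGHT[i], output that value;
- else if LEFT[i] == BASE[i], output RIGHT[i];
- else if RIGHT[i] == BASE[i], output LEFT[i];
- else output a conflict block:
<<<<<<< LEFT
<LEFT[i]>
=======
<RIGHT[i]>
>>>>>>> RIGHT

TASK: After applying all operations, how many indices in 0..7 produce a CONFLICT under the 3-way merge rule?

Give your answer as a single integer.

Answer: 0

Derivation:
Final LEFT:  [echo, hotel, alpha, golf, charlie, echo, alpha, alpha]
Final RIGHT: [echo, hotel, alpha, golf, golf, echo, alpha, alpha]
i=0: L=echo R=echo -> agree -> echo
i=1: L=hotel R=hotel -> agree -> hotel
i=2: L=alpha R=alpha -> agree -> alpha
i=3: L=golf R=golf -> agree -> golf
i=4: L=charlie=BASE, R=golf -> take RIGHT -> golf
i=5: L=echo R=echo -> agree -> echo
i=6: L=alpha R=alpha -> agree -> alpha
i=7: L=alpha R=alpha -> agree -> alpha
Conflict count: 0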